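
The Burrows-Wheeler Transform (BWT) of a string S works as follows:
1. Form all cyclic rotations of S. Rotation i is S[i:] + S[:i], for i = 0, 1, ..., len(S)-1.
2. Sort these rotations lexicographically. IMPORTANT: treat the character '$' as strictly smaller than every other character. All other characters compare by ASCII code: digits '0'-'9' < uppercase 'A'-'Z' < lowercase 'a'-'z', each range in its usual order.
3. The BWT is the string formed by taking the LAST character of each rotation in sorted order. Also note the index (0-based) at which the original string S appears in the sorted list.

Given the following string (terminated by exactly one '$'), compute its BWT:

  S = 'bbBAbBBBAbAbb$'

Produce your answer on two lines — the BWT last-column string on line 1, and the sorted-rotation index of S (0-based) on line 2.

All 14 rotations (rotation i = S[i:]+S[:i]):
  rot[0] = bbBAbBBBAbAbb$
  rot[1] = bBAbBBBAbAbb$b
  rot[2] = BAbBBBAbAbb$bb
  rot[3] = AbBBBAbAbb$bbB
  rot[4] = bBBBAbAbb$bbBA
  rot[5] = BBBAbAbb$bbBAb
  rot[6] = BBAbAbb$bbBAbB
  rot[7] = BAbAbb$bbBAbBB
  rot[8] = AbAbb$bbBAbBBB
  rot[9] = bAbb$bbBAbBBBA
  rot[10] = Abb$bbBAbBBBAb
  rot[11] = bb$bbBAbBBBAbA
  rot[12] = b$bbBAbBBBAbAb
  rot[13] = $bbBAbBBBAbAbb
Sorted (with $ < everything):
  sorted[0] = $bbBAbBBBAbAbb  (last char: 'b')
  sorted[1] = AbAbb$bbBAbBBB  (last char: 'B')
  sorted[2] = AbBBBAbAbb$bbB  (last char: 'B')
  sorted[3] = Abb$bbBAbBBBAb  (last char: 'b')
  sorted[4] = BAbAbb$bbBAbBB  (last char: 'B')
  sorted[5] = BAbBBBAbAbb$bb  (last char: 'b')
  sorted[6] = BBAbAbb$bbBAbB  (last char: 'B')
  sorted[7] = BBBAbAbb$bbBAb  (last char: 'b')
  sorted[8] = b$bbBAbBBBAbAb  (last char: 'b')
  sorted[9] = bAbb$bbBAbBBBA  (last char: 'A')
  sorted[10] = bBAbBBBAbAbb$b  (last char: 'b')
  sorted[11] = bBBBAbAbb$bbBA  (last char: 'A')
  sorted[12] = bb$bbBAbBBBAbA  (last char: 'A')
  sorted[13] = bbBAbBBBAbAbb$  (last char: '$')
Last column: bBBbBbBbbAbAA$
Original string S is at sorted index 13

Answer: bBBbBbBbbAbAA$
13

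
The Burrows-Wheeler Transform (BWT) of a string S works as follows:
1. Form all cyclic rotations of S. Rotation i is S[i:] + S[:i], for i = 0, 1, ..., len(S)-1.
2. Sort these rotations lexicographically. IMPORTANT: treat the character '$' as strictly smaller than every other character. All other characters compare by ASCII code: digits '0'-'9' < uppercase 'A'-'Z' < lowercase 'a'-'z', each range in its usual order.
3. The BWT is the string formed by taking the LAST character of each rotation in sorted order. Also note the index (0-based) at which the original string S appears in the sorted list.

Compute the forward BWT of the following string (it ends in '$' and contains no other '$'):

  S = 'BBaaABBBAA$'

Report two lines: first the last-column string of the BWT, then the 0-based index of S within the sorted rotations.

All 11 rotations (rotation i = S[i:]+S[:i]):
  rot[0] = BBaaABBBAA$
  rot[1] = BaaABBBAA$B
  rot[2] = aaABBBAA$BB
  rot[3] = aABBBAA$BBa
  rot[4] = ABBBAA$BBaa
  rot[5] = BBBAA$BBaaA
  rot[6] = BBAA$BBaaAB
  rot[7] = BAA$BBaaABB
  rot[8] = AA$BBaaABBB
  rot[9] = A$BBaaABBBA
  rot[10] = $BBaaABBBAA
Sorted (with $ < everything):
  sorted[0] = $BBaaABBBAA  (last char: 'A')
  sorted[1] = A$BBaaABBBA  (last char: 'A')
  sorted[2] = AA$BBaaABBB  (last char: 'B')
  sorted[3] = ABBBAA$BBaa  (last char: 'a')
  sorted[4] = BAA$BBaaABB  (last char: 'B')
  sorted[5] = BBAA$BBaaAB  (last char: 'B')
  sorted[6] = BBBAA$BBaaA  (last char: 'A')
  sorted[7] = BBaaABBBAA$  (last char: '$')
  sorted[8] = BaaABBBAA$B  (last char: 'B')
  sorted[9] = aABBBAA$BBa  (last char: 'a')
  sorted[10] = aaABBBAA$BB  (last char: 'B')
Last column: AABaBBA$BaB
Original string S is at sorted index 7

Answer: AABaBBA$BaB
7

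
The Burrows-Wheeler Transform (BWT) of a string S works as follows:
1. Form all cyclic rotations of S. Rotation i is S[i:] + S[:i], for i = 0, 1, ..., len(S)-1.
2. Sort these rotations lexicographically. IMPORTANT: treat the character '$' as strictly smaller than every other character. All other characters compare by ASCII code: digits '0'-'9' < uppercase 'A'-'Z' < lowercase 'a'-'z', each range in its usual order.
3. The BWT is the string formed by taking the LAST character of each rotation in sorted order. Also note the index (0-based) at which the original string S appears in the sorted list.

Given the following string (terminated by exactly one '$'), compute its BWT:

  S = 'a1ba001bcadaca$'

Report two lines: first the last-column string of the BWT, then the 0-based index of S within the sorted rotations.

Answer: aa0a0cb$dc11aba
7

Derivation:
All 15 rotations (rotation i = S[i:]+S[:i]):
  rot[0] = a1ba001bcadaca$
  rot[1] = 1ba001bcadaca$a
  rot[2] = ba001bcadaca$a1
  rot[3] = a001bcadaca$a1b
  rot[4] = 001bcadaca$a1ba
  rot[5] = 01bcadaca$a1ba0
  rot[6] = 1bcadaca$a1ba00
  rot[7] = bcadaca$a1ba001
  rot[8] = cadaca$a1ba001b
  rot[9] = adaca$a1ba001bc
  rot[10] = daca$a1ba001bca
  rot[11] = aca$a1ba001bcad
  rot[12] = ca$a1ba001bcada
  rot[13] = a$a1ba001bcadac
  rot[14] = $a1ba001bcadaca
Sorted (with $ < everything):
  sorted[0] = $a1ba001bcadaca  (last char: 'a')
  sorted[1] = 001bcadaca$a1ba  (last char: 'a')
  sorted[2] = 01bcadaca$a1ba0  (last char: '0')
  sorted[3] = 1ba001bcadaca$a  (last char: 'a')
  sorted[4] = 1bcadaca$a1ba00  (last char: '0')
  sorted[5] = a$a1ba001bcadac  (last char: 'c')
  sorted[6] = a001bcadaca$a1b  (last char: 'b')
  sorted[7] = a1ba001bcadaca$  (last char: '$')
  sorted[8] = aca$a1ba001bcad  (last char: 'd')
  sorted[9] = adaca$a1ba001bc  (last char: 'c')
  sorted[10] = ba001bcadaca$a1  (last char: '1')
  sorted[11] = bcadaca$a1ba001  (last char: '1')
  sorted[12] = ca$a1ba001bcada  (last char: 'a')
  sorted[13] = cadaca$a1ba001b  (last char: 'b')
  sorted[14] = daca$a1ba001bca  (last char: 'a')
Last column: aa0a0cb$dc11aba
Original string S is at sorted index 7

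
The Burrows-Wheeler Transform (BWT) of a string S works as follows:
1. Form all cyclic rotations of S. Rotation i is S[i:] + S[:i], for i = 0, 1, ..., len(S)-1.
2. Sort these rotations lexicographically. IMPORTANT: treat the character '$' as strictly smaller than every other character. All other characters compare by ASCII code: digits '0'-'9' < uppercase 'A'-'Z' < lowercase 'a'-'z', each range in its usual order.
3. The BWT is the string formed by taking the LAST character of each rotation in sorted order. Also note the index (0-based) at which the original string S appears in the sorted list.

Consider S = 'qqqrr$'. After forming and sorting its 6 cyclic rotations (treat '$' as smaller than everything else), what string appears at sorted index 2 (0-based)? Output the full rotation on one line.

All 6 rotations (rotation i = S[i:]+S[:i]):
  rot[0] = qqqrr$
  rot[1] = qqrr$q
  rot[2] = qrr$qq
  rot[3] = rr$qqq
  rot[4] = r$qqqr
  rot[5] = $qqqrr
Sorted (with $ < everything):
  sorted[0] = $qqqrr
  sorted[1] = qqqrr$
  sorted[2] = qqrr$q
  sorted[3] = qrr$qq
  sorted[4] = r$qqqr
  sorted[5] = rr$qqq
sorted[2] = qqrr$q

Answer: qqrr$q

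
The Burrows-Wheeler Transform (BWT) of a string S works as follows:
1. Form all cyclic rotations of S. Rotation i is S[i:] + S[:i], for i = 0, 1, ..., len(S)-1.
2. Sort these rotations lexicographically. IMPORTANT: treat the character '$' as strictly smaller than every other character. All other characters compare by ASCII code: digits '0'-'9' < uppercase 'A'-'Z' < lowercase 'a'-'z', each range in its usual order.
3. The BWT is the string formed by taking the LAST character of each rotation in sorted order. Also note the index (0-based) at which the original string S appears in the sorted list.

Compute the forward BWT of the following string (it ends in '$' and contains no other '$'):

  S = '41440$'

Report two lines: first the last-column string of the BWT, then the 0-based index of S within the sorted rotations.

All 6 rotations (rotation i = S[i:]+S[:i]):
  rot[0] = 41440$
  rot[1] = 1440$4
  rot[2] = 440$41
  rot[3] = 40$414
  rot[4] = 0$4144
  rot[5] = $41440
Sorted (with $ < everything):
  sorted[0] = $41440  (last char: '0')
  sorted[1] = 0$4144  (last char: '4')
  sorted[2] = 1440$4  (last char: '4')
  sorted[3] = 40$414  (last char: '4')
  sorted[4] = 41440$  (last char: '$')
  sorted[5] = 440$41  (last char: '1')
Last column: 0444$1
Original string S is at sorted index 4

Answer: 0444$1
4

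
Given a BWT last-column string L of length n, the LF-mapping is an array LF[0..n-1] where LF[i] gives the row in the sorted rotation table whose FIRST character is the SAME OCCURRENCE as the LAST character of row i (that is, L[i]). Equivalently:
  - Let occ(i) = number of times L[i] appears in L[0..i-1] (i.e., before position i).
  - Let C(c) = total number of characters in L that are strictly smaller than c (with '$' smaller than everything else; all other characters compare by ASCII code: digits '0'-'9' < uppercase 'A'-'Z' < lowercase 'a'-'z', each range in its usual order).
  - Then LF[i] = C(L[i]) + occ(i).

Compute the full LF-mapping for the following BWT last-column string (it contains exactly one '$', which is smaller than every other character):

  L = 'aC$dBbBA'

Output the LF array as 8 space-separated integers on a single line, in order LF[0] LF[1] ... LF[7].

Answer: 5 4 0 7 2 6 3 1

Derivation:
Char counts: '$':1, 'A':1, 'B':2, 'C':1, 'a':1, 'b':1, 'd':1
C (first-col start): C('$')=0, C('A')=1, C('B')=2, C('C')=4, C('a')=5, C('b')=6, C('d')=7
L[0]='a': occ=0, LF[0]=C('a')+0=5+0=5
L[1]='C': occ=0, LF[1]=C('C')+0=4+0=4
L[2]='$': occ=0, LF[2]=C('$')+0=0+0=0
L[3]='d': occ=0, LF[3]=C('d')+0=7+0=7
L[4]='B': occ=0, LF[4]=C('B')+0=2+0=2
L[5]='b': occ=0, LF[5]=C('b')+0=6+0=6
L[6]='B': occ=1, LF[6]=C('B')+1=2+1=3
L[7]='A': occ=0, LF[7]=C('A')+0=1+0=1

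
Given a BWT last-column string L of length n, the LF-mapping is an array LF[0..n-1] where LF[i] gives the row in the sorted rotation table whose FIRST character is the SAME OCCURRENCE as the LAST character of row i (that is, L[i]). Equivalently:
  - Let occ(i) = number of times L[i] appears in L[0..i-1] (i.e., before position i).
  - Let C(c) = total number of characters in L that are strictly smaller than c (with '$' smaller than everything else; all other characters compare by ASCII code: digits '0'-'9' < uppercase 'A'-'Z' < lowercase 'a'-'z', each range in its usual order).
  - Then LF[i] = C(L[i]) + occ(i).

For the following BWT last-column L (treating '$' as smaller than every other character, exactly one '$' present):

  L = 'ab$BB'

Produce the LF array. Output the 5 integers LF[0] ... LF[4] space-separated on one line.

Char counts: '$':1, 'B':2, 'a':1, 'b':1
C (first-col start): C('$')=0, C('B')=1, C('a')=3, C('b')=4
L[0]='a': occ=0, LF[0]=C('a')+0=3+0=3
L[1]='b': occ=0, LF[1]=C('b')+0=4+0=4
L[2]='$': occ=0, LF[2]=C('$')+0=0+0=0
L[3]='B': occ=0, LF[3]=C('B')+0=1+0=1
L[4]='B': occ=1, LF[4]=C('B')+1=1+1=2

Answer: 3 4 0 1 2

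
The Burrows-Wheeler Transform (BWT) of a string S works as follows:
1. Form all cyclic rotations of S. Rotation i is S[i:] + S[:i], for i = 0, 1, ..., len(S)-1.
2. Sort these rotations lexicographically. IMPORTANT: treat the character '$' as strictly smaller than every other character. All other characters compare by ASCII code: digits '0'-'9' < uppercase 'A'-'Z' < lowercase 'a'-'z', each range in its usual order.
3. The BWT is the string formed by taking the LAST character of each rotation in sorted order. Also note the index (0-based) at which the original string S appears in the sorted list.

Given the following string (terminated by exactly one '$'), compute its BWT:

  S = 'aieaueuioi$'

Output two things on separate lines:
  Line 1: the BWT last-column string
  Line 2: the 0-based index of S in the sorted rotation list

Answer: i$eiuoauiae
1

Derivation:
All 11 rotations (rotation i = S[i:]+S[:i]):
  rot[0] = aieaueuioi$
  rot[1] = ieaueuioi$a
  rot[2] = eaueuioi$ai
  rot[3] = aueuioi$aie
  rot[4] = ueuioi$aiea
  rot[5] = euioi$aieau
  rot[6] = uioi$aieaue
  rot[7] = ioi$aieaueu
  rot[8] = oi$aieaueui
  rot[9] = i$aieaueuio
  rot[10] = $aieaueuioi
Sorted (with $ < everything):
  sorted[0] = $aieaueuioi  (last char: 'i')
  sorted[1] = aieaueuioi$  (last char: '$')
  sorted[2] = aueuioi$aie  (last char: 'e')
  sorted[3] = eaueuioi$ai  (last char: 'i')
  sorted[4] = euioi$aieau  (last char: 'u')
  sorted[5] = i$aieaueuio  (last char: 'o')
  sorted[6] = ieaueuioi$a  (last char: 'a')
  sorted[7] = ioi$aieaueu  (last char: 'u')
  sorted[8] = oi$aieaueui  (last char: 'i')
  sorted[9] = ueuioi$aiea  (last char: 'a')
  sorted[10] = uioi$aieaue  (last char: 'e')
Last column: i$eiuoauiae
Original string S is at sorted index 1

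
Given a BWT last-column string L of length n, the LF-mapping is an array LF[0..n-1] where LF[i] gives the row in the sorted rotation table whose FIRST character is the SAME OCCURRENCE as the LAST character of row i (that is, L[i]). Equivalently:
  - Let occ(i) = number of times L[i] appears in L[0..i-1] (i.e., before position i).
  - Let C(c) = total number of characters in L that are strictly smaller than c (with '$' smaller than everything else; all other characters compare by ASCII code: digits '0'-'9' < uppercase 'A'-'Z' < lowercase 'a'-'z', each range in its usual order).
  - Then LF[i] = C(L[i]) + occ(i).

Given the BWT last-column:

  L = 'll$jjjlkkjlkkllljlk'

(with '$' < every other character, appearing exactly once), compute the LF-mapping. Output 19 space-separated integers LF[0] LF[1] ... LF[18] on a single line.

Char counts: '$':1, 'j':5, 'k':5, 'l':8
C (first-col start): C('$')=0, C('j')=1, C('k')=6, C('l')=11
L[0]='l': occ=0, LF[0]=C('l')+0=11+0=11
L[1]='l': occ=1, LF[1]=C('l')+1=11+1=12
L[2]='$': occ=0, LF[2]=C('$')+0=0+0=0
L[3]='j': occ=0, LF[3]=C('j')+0=1+0=1
L[4]='j': occ=1, LF[4]=C('j')+1=1+1=2
L[5]='j': occ=2, LF[5]=C('j')+2=1+2=3
L[6]='l': occ=2, LF[6]=C('l')+2=11+2=13
L[7]='k': occ=0, LF[7]=C('k')+0=6+0=6
L[8]='k': occ=1, LF[8]=C('k')+1=6+1=7
L[9]='j': occ=3, LF[9]=C('j')+3=1+3=4
L[10]='l': occ=3, LF[10]=C('l')+3=11+3=14
L[11]='k': occ=2, LF[11]=C('k')+2=6+2=8
L[12]='k': occ=3, LF[12]=C('k')+3=6+3=9
L[13]='l': occ=4, LF[13]=C('l')+4=11+4=15
L[14]='l': occ=5, LF[14]=C('l')+5=11+5=16
L[15]='l': occ=6, LF[15]=C('l')+6=11+6=17
L[16]='j': occ=4, LF[16]=C('j')+4=1+4=5
L[17]='l': occ=7, LF[17]=C('l')+7=11+7=18
L[18]='k': occ=4, LF[18]=C('k')+4=6+4=10

Answer: 11 12 0 1 2 3 13 6 7 4 14 8 9 15 16 17 5 18 10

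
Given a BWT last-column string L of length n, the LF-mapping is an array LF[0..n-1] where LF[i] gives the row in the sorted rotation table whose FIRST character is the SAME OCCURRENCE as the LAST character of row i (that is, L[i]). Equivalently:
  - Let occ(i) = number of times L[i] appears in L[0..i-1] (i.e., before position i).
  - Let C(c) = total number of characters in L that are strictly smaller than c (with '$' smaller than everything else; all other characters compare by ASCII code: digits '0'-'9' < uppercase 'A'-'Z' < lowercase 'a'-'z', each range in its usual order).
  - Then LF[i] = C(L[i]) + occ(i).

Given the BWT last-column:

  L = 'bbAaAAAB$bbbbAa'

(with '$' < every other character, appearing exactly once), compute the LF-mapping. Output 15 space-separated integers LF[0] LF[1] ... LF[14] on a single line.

Answer: 9 10 1 7 2 3 4 6 0 11 12 13 14 5 8

Derivation:
Char counts: '$':1, 'A':5, 'B':1, 'a':2, 'b':6
C (first-col start): C('$')=0, C('A')=1, C('B')=6, C('a')=7, C('b')=9
L[0]='b': occ=0, LF[0]=C('b')+0=9+0=9
L[1]='b': occ=1, LF[1]=C('b')+1=9+1=10
L[2]='A': occ=0, LF[2]=C('A')+0=1+0=1
L[3]='a': occ=0, LF[3]=C('a')+0=7+0=7
L[4]='A': occ=1, LF[4]=C('A')+1=1+1=2
L[5]='A': occ=2, LF[5]=C('A')+2=1+2=3
L[6]='A': occ=3, LF[6]=C('A')+3=1+3=4
L[7]='B': occ=0, LF[7]=C('B')+0=6+0=6
L[8]='$': occ=0, LF[8]=C('$')+0=0+0=0
L[9]='b': occ=2, LF[9]=C('b')+2=9+2=11
L[10]='b': occ=3, LF[10]=C('b')+3=9+3=12
L[11]='b': occ=4, LF[11]=C('b')+4=9+4=13
L[12]='b': occ=5, LF[12]=C('b')+5=9+5=14
L[13]='A': occ=4, LF[13]=C('A')+4=1+4=5
L[14]='a': occ=1, LF[14]=C('a')+1=7+1=8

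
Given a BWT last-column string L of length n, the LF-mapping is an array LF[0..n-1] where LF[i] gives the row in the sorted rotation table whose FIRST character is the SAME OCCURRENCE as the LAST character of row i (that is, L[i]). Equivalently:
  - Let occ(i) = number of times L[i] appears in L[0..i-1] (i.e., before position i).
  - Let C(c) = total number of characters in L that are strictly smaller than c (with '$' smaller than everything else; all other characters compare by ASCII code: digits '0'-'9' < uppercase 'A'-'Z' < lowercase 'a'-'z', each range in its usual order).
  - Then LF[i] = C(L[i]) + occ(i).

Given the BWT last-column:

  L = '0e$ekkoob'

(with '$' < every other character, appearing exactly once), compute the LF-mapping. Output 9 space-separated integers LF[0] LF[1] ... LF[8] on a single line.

Char counts: '$':1, '0':1, 'b':1, 'e':2, 'k':2, 'o':2
C (first-col start): C('$')=0, C('0')=1, C('b')=2, C('e')=3, C('k')=5, C('o')=7
L[0]='0': occ=0, LF[0]=C('0')+0=1+0=1
L[1]='e': occ=0, LF[1]=C('e')+0=3+0=3
L[2]='$': occ=0, LF[2]=C('$')+0=0+0=0
L[3]='e': occ=1, LF[3]=C('e')+1=3+1=4
L[4]='k': occ=0, LF[4]=C('k')+0=5+0=5
L[5]='k': occ=1, LF[5]=C('k')+1=5+1=6
L[6]='o': occ=0, LF[6]=C('o')+0=7+0=7
L[7]='o': occ=1, LF[7]=C('o')+1=7+1=8
L[8]='b': occ=0, LF[8]=C('b')+0=2+0=2

Answer: 1 3 0 4 5 6 7 8 2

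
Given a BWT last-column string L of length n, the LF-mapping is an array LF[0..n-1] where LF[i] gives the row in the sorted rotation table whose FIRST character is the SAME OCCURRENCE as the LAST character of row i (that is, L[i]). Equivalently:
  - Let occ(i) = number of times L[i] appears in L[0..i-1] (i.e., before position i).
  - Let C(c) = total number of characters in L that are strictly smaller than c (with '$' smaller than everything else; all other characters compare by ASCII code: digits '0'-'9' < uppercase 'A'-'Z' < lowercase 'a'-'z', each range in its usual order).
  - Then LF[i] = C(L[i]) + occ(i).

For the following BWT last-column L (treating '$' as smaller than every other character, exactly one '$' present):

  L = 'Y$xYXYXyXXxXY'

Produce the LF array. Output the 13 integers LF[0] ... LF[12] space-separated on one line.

Answer: 6 0 10 7 1 8 2 12 3 4 11 5 9

Derivation:
Char counts: '$':1, 'X':5, 'Y':4, 'x':2, 'y':1
C (first-col start): C('$')=0, C('X')=1, C('Y')=6, C('x')=10, C('y')=12
L[0]='Y': occ=0, LF[0]=C('Y')+0=6+0=6
L[1]='$': occ=0, LF[1]=C('$')+0=0+0=0
L[2]='x': occ=0, LF[2]=C('x')+0=10+0=10
L[3]='Y': occ=1, LF[3]=C('Y')+1=6+1=7
L[4]='X': occ=0, LF[4]=C('X')+0=1+0=1
L[5]='Y': occ=2, LF[5]=C('Y')+2=6+2=8
L[6]='X': occ=1, LF[6]=C('X')+1=1+1=2
L[7]='y': occ=0, LF[7]=C('y')+0=12+0=12
L[8]='X': occ=2, LF[8]=C('X')+2=1+2=3
L[9]='X': occ=3, LF[9]=C('X')+3=1+3=4
L[10]='x': occ=1, LF[10]=C('x')+1=10+1=11
L[11]='X': occ=4, LF[11]=C('X')+4=1+4=5
L[12]='Y': occ=3, LF[12]=C('Y')+3=6+3=9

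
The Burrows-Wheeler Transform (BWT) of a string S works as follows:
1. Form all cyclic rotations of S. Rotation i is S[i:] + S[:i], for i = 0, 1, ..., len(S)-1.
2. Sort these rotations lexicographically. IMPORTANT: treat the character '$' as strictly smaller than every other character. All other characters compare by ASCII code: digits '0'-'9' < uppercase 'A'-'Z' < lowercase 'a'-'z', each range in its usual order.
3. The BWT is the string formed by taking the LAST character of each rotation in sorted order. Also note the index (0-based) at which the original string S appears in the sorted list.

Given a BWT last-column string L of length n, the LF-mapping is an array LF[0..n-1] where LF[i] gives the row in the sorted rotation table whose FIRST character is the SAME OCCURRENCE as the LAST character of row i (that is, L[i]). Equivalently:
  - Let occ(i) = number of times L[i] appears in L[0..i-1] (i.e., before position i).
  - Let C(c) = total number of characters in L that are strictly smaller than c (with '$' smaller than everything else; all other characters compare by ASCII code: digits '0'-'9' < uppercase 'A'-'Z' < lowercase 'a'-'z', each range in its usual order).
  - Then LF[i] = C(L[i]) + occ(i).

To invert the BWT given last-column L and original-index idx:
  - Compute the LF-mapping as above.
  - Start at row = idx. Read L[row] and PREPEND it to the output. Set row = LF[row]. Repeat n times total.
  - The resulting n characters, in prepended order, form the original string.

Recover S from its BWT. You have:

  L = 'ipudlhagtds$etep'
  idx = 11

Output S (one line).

Answer: puddlespaghetti$

Derivation:
LF mapping: 8 10 15 2 9 7 1 6 13 3 12 0 4 14 5 11
Walk LF starting at row 11, prepending L[row]:
  step 1: row=11, L[11]='$', prepend. Next row=LF[11]=0
  step 2: row=0, L[0]='i', prepend. Next row=LF[0]=8
  step 3: row=8, L[8]='t', prepend. Next row=LF[8]=13
  step 4: row=13, L[13]='t', prepend. Next row=LF[13]=14
  step 5: row=14, L[14]='e', prepend. Next row=LF[14]=5
  step 6: row=5, L[5]='h', prepend. Next row=LF[5]=7
  step 7: row=7, L[7]='g', prepend. Next row=LF[7]=6
  step 8: row=6, L[6]='a', prepend. Next row=LF[6]=1
  step 9: row=1, L[1]='p', prepend. Next row=LF[1]=10
  step 10: row=10, L[10]='s', prepend. Next row=LF[10]=12
  step 11: row=12, L[12]='e', prepend. Next row=LF[12]=4
  step 12: row=4, L[4]='l', prepend. Next row=LF[4]=9
  step 13: row=9, L[9]='d', prepend. Next row=LF[9]=3
  step 14: row=3, L[3]='d', prepend. Next row=LF[3]=2
  step 15: row=2, L[2]='u', prepend. Next row=LF[2]=15
  step 16: row=15, L[15]='p', prepend. Next row=LF[15]=11
Reversed output: puddlespaghetti$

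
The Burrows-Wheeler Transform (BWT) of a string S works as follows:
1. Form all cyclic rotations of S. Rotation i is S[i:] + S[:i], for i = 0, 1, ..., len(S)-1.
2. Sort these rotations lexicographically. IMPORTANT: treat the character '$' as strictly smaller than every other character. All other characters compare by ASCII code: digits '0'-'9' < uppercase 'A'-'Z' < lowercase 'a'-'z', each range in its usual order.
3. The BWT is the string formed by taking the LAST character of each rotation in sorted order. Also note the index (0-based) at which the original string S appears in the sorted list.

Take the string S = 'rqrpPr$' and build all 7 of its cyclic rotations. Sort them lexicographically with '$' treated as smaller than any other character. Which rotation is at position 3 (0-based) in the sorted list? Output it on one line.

All 7 rotations (rotation i = S[i:]+S[:i]):
  rot[0] = rqrpPr$
  rot[1] = qrpPr$r
  rot[2] = rpPr$rq
  rot[3] = pPr$rqr
  rot[4] = Pr$rqrp
  rot[5] = r$rqrpP
  rot[6] = $rqrpPr
Sorted (with $ < everything):
  sorted[0] = $rqrpPr
  sorted[1] = Pr$rqrp
  sorted[2] = pPr$rqr
  sorted[3] = qrpPr$r
  sorted[4] = r$rqrpP
  sorted[5] = rpPr$rq
  sorted[6] = rqrpPr$
sorted[3] = qrpPr$r

Answer: qrpPr$r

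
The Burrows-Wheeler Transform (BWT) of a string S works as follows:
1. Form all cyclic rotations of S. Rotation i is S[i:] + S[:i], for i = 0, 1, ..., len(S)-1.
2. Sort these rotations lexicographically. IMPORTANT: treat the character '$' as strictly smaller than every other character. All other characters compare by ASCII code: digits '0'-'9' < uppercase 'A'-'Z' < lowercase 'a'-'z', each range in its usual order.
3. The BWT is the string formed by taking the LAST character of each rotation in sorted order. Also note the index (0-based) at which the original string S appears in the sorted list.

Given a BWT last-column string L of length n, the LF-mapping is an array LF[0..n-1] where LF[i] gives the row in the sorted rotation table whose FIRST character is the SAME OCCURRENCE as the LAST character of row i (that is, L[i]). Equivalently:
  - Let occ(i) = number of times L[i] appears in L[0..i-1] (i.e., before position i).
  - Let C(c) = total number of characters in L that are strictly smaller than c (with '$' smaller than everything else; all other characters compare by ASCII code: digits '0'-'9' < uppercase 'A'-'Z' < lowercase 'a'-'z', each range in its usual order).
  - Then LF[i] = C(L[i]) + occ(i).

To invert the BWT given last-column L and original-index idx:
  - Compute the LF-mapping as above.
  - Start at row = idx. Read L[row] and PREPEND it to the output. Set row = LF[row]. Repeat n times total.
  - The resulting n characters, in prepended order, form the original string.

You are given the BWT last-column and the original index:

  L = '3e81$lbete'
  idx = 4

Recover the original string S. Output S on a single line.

Answer: beetle183$

Derivation:
LF mapping: 2 5 3 1 0 8 4 6 9 7
Walk LF starting at row 4, prepending L[row]:
  step 1: row=4, L[4]='$', prepend. Next row=LF[4]=0
  step 2: row=0, L[0]='3', prepend. Next row=LF[0]=2
  step 3: row=2, L[2]='8', prepend. Next row=LF[2]=3
  step 4: row=3, L[3]='1', prepend. Next row=LF[3]=1
  step 5: row=1, L[1]='e', prepend. Next row=LF[1]=5
  step 6: row=5, L[5]='l', prepend. Next row=LF[5]=8
  step 7: row=8, L[8]='t', prepend. Next row=LF[8]=9
  step 8: row=9, L[9]='e', prepend. Next row=LF[9]=7
  step 9: row=7, L[7]='e', prepend. Next row=LF[7]=6
  step 10: row=6, L[6]='b', prepend. Next row=LF[6]=4
Reversed output: beetle183$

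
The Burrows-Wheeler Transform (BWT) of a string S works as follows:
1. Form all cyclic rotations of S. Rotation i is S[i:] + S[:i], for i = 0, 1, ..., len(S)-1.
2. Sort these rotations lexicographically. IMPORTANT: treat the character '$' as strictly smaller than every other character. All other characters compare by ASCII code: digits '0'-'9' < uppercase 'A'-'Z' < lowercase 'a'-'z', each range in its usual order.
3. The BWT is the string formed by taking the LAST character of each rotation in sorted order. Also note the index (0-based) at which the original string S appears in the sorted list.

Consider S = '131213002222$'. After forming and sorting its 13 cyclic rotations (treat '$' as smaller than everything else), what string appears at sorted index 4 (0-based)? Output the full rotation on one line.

All 13 rotations (rotation i = S[i:]+S[:i]):
  rot[0] = 131213002222$
  rot[1] = 31213002222$1
  rot[2] = 1213002222$13
  rot[3] = 213002222$131
  rot[4] = 13002222$1312
  rot[5] = 3002222$13121
  rot[6] = 002222$131213
  rot[7] = 02222$1312130
  rot[8] = 2222$13121300
  rot[9] = 222$131213002
  rot[10] = 22$1312130022
  rot[11] = 2$13121300222
  rot[12] = $131213002222
Sorted (with $ < everything):
  sorted[0] = $131213002222
  sorted[1] = 002222$131213
  sorted[2] = 02222$1312130
  sorted[3] = 1213002222$13
  sorted[4] = 13002222$1312
  sorted[5] = 131213002222$
  sorted[6] = 2$13121300222
  sorted[7] = 213002222$131
  sorted[8] = 22$1312130022
  sorted[9] = 222$131213002
  sorted[10] = 2222$13121300
  sorted[11] = 3002222$13121
  sorted[12] = 31213002222$1
sorted[4] = 13002222$1312

Answer: 13002222$1312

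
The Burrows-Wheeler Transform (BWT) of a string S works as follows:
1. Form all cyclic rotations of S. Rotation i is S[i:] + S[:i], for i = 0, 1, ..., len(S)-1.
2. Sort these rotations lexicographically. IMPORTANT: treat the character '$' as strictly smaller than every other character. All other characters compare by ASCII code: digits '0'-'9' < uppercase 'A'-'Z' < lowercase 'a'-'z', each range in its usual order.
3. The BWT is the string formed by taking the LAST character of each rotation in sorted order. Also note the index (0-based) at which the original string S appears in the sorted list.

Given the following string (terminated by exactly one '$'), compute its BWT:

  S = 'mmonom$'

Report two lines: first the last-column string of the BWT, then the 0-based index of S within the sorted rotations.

All 7 rotations (rotation i = S[i:]+S[:i]):
  rot[0] = mmonom$
  rot[1] = monom$m
  rot[2] = onom$mm
  rot[3] = nom$mmo
  rot[4] = om$mmon
  rot[5] = m$mmono
  rot[6] = $mmonom
Sorted (with $ < everything):
  sorted[0] = $mmonom  (last char: 'm')
  sorted[1] = m$mmono  (last char: 'o')
  sorted[2] = mmonom$  (last char: '$')
  sorted[3] = monom$m  (last char: 'm')
  sorted[4] = nom$mmo  (last char: 'o')
  sorted[5] = om$mmon  (last char: 'n')
  sorted[6] = onom$mm  (last char: 'm')
Last column: mo$monm
Original string S is at sorted index 2

Answer: mo$monm
2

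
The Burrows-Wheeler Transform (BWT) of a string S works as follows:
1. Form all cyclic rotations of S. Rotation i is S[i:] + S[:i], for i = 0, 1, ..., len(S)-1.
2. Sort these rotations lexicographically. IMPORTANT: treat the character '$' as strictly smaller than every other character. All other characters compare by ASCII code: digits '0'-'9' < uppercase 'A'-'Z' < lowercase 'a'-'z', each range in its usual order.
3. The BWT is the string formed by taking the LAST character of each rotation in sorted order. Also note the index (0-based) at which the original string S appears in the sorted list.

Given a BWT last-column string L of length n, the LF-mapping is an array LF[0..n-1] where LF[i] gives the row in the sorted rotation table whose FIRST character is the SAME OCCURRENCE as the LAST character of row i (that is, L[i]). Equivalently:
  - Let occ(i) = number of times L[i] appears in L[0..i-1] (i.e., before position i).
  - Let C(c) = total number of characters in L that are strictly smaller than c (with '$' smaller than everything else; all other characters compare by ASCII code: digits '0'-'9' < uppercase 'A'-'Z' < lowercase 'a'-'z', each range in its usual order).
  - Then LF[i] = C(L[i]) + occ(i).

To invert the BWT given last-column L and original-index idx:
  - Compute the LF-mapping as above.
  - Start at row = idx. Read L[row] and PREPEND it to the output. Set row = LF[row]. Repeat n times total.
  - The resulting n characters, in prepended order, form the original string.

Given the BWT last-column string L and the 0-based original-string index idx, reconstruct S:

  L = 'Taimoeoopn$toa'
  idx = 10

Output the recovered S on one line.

Answer: onomatopoeiaT$

Derivation:
LF mapping: 1 2 5 6 8 4 9 10 12 7 0 13 11 3
Walk LF starting at row 10, prepending L[row]:
  step 1: row=10, L[10]='$', prepend. Next row=LF[10]=0
  step 2: row=0, L[0]='T', prepend. Next row=LF[0]=1
  step 3: row=1, L[1]='a', prepend. Next row=LF[1]=2
  step 4: row=2, L[2]='i', prepend. Next row=LF[2]=5
  step 5: row=5, L[5]='e', prepend. Next row=LF[5]=4
  step 6: row=4, L[4]='o', prepend. Next row=LF[4]=8
  step 7: row=8, L[8]='p', prepend. Next row=LF[8]=12
  step 8: row=12, L[12]='o', prepend. Next row=LF[12]=11
  step 9: row=11, L[11]='t', prepend. Next row=LF[11]=13
  step 10: row=13, L[13]='a', prepend. Next row=LF[13]=3
  step 11: row=3, L[3]='m', prepend. Next row=LF[3]=6
  step 12: row=6, L[6]='o', prepend. Next row=LF[6]=9
  step 13: row=9, L[9]='n', prepend. Next row=LF[9]=7
  step 14: row=7, L[7]='o', prepend. Next row=LF[7]=10
Reversed output: onomatopoeiaT$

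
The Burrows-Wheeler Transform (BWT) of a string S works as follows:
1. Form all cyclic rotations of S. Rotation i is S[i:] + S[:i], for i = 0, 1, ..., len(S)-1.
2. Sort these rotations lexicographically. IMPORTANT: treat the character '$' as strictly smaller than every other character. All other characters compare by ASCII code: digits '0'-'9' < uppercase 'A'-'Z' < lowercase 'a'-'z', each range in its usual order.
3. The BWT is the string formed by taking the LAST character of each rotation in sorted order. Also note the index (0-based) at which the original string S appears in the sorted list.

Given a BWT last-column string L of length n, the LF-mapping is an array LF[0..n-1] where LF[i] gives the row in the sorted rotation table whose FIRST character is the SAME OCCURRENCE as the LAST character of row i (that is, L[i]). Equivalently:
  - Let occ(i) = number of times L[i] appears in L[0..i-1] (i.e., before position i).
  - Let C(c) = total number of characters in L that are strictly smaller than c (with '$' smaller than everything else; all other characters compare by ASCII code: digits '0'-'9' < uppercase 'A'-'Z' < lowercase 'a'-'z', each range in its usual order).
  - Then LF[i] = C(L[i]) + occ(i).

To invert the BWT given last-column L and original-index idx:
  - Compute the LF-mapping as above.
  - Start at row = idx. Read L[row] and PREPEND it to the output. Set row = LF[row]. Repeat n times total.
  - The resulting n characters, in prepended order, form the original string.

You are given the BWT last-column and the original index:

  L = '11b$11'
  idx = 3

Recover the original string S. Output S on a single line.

Answer: 11b11$

Derivation:
LF mapping: 1 2 5 0 3 4
Walk LF starting at row 3, prepending L[row]:
  step 1: row=3, L[3]='$', prepend. Next row=LF[3]=0
  step 2: row=0, L[0]='1', prepend. Next row=LF[0]=1
  step 3: row=1, L[1]='1', prepend. Next row=LF[1]=2
  step 4: row=2, L[2]='b', prepend. Next row=LF[2]=5
  step 5: row=5, L[5]='1', prepend. Next row=LF[5]=4
  step 6: row=4, L[4]='1', prepend. Next row=LF[4]=3
Reversed output: 11b11$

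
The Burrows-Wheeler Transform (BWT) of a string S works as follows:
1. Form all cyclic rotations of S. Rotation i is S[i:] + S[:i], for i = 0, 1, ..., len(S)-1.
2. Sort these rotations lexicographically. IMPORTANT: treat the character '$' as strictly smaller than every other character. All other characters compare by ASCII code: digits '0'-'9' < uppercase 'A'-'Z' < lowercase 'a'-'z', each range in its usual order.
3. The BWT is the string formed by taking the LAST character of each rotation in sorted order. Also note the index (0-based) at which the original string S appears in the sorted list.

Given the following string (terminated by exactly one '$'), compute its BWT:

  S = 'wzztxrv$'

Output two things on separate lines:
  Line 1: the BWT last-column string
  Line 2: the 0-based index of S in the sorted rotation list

Answer: vxzr$tzw
4

Derivation:
All 8 rotations (rotation i = S[i:]+S[:i]):
  rot[0] = wzztxrv$
  rot[1] = zztxrv$w
  rot[2] = ztxrv$wz
  rot[3] = txrv$wzz
  rot[4] = xrv$wzzt
  rot[5] = rv$wzztx
  rot[6] = v$wzztxr
  rot[7] = $wzztxrv
Sorted (with $ < everything):
  sorted[0] = $wzztxrv  (last char: 'v')
  sorted[1] = rv$wzztx  (last char: 'x')
  sorted[2] = txrv$wzz  (last char: 'z')
  sorted[3] = v$wzztxr  (last char: 'r')
  sorted[4] = wzztxrv$  (last char: '$')
  sorted[5] = xrv$wzzt  (last char: 't')
  sorted[6] = ztxrv$wz  (last char: 'z')
  sorted[7] = zztxrv$w  (last char: 'w')
Last column: vxzr$tzw
Original string S is at sorted index 4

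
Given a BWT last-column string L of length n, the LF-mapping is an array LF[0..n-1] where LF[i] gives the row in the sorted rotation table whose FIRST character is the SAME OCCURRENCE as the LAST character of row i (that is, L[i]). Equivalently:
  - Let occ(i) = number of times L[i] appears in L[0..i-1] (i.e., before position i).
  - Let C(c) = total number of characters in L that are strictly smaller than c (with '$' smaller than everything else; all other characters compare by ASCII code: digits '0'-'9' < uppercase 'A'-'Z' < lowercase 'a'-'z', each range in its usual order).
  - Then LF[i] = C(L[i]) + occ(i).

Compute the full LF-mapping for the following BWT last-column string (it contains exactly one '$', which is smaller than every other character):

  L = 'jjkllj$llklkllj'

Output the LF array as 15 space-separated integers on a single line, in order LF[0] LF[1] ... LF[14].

Char counts: '$':1, 'j':4, 'k':3, 'l':7
C (first-col start): C('$')=0, C('j')=1, C('k')=5, C('l')=8
L[0]='j': occ=0, LF[0]=C('j')+0=1+0=1
L[1]='j': occ=1, LF[1]=C('j')+1=1+1=2
L[2]='k': occ=0, LF[2]=C('k')+0=5+0=5
L[3]='l': occ=0, LF[3]=C('l')+0=8+0=8
L[4]='l': occ=1, LF[4]=C('l')+1=8+1=9
L[5]='j': occ=2, LF[5]=C('j')+2=1+2=3
L[6]='$': occ=0, LF[6]=C('$')+0=0+0=0
L[7]='l': occ=2, LF[7]=C('l')+2=8+2=10
L[8]='l': occ=3, LF[8]=C('l')+3=8+3=11
L[9]='k': occ=1, LF[9]=C('k')+1=5+1=6
L[10]='l': occ=4, LF[10]=C('l')+4=8+4=12
L[11]='k': occ=2, LF[11]=C('k')+2=5+2=7
L[12]='l': occ=5, LF[12]=C('l')+5=8+5=13
L[13]='l': occ=6, LF[13]=C('l')+6=8+6=14
L[14]='j': occ=3, LF[14]=C('j')+3=1+3=4

Answer: 1 2 5 8 9 3 0 10 11 6 12 7 13 14 4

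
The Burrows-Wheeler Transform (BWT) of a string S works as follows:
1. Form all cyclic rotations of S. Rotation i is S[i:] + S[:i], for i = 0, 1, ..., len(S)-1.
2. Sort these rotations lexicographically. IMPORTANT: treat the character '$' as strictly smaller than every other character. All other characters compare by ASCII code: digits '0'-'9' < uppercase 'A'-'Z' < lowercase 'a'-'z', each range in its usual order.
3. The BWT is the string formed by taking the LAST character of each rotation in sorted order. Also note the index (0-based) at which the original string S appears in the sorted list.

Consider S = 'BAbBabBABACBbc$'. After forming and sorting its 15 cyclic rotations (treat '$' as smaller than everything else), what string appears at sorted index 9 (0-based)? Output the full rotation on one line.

Answer: CBbc$BAbBabBABA

Derivation:
All 15 rotations (rotation i = S[i:]+S[:i]):
  rot[0] = BAbBabBABACBbc$
  rot[1] = AbBabBABACBbc$B
  rot[2] = bBabBABACBbc$BA
  rot[3] = BabBABACBbc$BAb
  rot[4] = abBABACBbc$BAbB
  rot[5] = bBABACBbc$BAbBa
  rot[6] = BABACBbc$BAbBab
  rot[7] = ABACBbc$BAbBabB
  rot[8] = BACBbc$BAbBabBA
  rot[9] = ACBbc$BAbBabBAB
  rot[10] = CBbc$BAbBabBABA
  rot[11] = Bbc$BAbBabBABAC
  rot[12] = bc$BAbBabBABACB
  rot[13] = c$BAbBabBABACBb
  rot[14] = $BAbBabBABACBbc
Sorted (with $ < everything):
  sorted[0] = $BAbBabBABACBbc
  sorted[1] = ABACBbc$BAbBabB
  sorted[2] = ACBbc$BAbBabBAB
  sorted[3] = AbBabBABACBbc$B
  sorted[4] = BABACBbc$BAbBab
  sorted[5] = BACBbc$BAbBabBA
  sorted[6] = BAbBabBABACBbc$
  sorted[7] = BabBABACBbc$BAb
  sorted[8] = Bbc$BAbBabBABAC
  sorted[9] = CBbc$BAbBabBABA
  sorted[10] = abBABACBbc$BAbB
  sorted[11] = bBABACBbc$BAbBa
  sorted[12] = bBabBABACBbc$BA
  sorted[13] = bc$BAbBabBABACB
  sorted[14] = c$BAbBabBABACBb
sorted[9] = CBbc$BAbBabBABA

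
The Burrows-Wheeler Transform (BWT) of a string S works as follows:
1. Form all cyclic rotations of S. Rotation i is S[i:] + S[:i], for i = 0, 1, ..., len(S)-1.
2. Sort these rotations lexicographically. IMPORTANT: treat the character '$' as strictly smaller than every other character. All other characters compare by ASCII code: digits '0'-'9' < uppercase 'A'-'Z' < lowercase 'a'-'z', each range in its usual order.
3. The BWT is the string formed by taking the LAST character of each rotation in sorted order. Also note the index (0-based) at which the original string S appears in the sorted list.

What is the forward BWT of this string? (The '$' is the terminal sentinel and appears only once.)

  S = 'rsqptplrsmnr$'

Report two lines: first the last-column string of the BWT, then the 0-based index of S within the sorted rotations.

All 13 rotations (rotation i = S[i:]+S[:i]):
  rot[0] = rsqptplrsmnr$
  rot[1] = sqptplrsmnr$r
  rot[2] = qptplrsmnr$rs
  rot[3] = ptplrsmnr$rsq
  rot[4] = tplrsmnr$rsqp
  rot[5] = plrsmnr$rsqpt
  rot[6] = lrsmnr$rsqptp
  rot[7] = rsmnr$rsqptpl
  rot[8] = smnr$rsqptplr
  rot[9] = mnr$rsqptplrs
  rot[10] = nr$rsqptplrsm
  rot[11] = r$rsqptplrsmn
  rot[12] = $rsqptplrsmnr
Sorted (with $ < everything):
  sorted[0] = $rsqptplrsmnr  (last char: 'r')
  sorted[1] = lrsmnr$rsqptp  (last char: 'p')
  sorted[2] = mnr$rsqptplrs  (last char: 's')
  sorted[3] = nr$rsqptplrsm  (last char: 'm')
  sorted[4] = plrsmnr$rsqpt  (last char: 't')
  sorted[5] = ptplrsmnr$rsq  (last char: 'q')
  sorted[6] = qptplrsmnr$rs  (last char: 's')
  sorted[7] = r$rsqptplrsmn  (last char: 'n')
  sorted[8] = rsmnr$rsqptpl  (last char: 'l')
  sorted[9] = rsqptplrsmnr$  (last char: '$')
  sorted[10] = smnr$rsqptplr  (last char: 'r')
  sorted[11] = sqptplrsmnr$r  (last char: 'r')
  sorted[12] = tplrsmnr$rsqp  (last char: 'p')
Last column: rpsmtqsnl$rrp
Original string S is at sorted index 9

Answer: rpsmtqsnl$rrp
9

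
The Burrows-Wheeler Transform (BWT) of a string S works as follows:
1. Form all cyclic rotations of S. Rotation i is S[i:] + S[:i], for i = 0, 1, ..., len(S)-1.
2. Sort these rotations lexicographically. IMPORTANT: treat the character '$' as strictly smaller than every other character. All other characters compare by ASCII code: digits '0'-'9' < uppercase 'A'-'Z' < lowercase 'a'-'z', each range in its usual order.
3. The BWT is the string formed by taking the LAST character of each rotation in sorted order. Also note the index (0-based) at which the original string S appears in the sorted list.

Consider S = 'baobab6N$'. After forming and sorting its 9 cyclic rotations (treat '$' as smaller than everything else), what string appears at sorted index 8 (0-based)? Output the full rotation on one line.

All 9 rotations (rotation i = S[i:]+S[:i]):
  rot[0] = baobab6N$
  rot[1] = aobab6N$b
  rot[2] = obab6N$ba
  rot[3] = bab6N$bao
  rot[4] = ab6N$baob
  rot[5] = b6N$baoba
  rot[6] = 6N$baobab
  rot[7] = N$baobab6
  rot[8] = $baobab6N
Sorted (with $ < everything):
  sorted[0] = $baobab6N
  sorted[1] = 6N$baobab
  sorted[2] = N$baobab6
  sorted[3] = ab6N$baob
  sorted[4] = aobab6N$b
  sorted[5] = b6N$baoba
  sorted[6] = bab6N$bao
  sorted[7] = baobab6N$
  sorted[8] = obab6N$ba
sorted[8] = obab6N$ba

Answer: obab6N$ba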